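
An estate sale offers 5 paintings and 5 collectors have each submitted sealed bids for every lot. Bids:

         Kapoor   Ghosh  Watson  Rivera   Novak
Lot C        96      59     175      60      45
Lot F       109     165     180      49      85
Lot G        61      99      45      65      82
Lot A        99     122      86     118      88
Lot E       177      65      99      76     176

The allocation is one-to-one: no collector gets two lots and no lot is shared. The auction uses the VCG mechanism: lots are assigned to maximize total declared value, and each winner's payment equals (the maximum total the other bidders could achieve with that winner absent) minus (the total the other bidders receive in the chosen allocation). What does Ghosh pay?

Ghosh pays $26.

Efficient allocation: Kapoor→Lot E ($177), Ghosh→Lot F ($165), Watson→Lot C ($175), Rivera→Lot A ($118), Novak→Lot G ($82); total welfare W = $717.
Ghosh receives Lot F at value $165, so the others get W − 165 = $552.
Without Ghosh: best allocation of the remaining 4 bidders over all 5 lots is Kapoor→Lot F ($109), Watson→Lot C ($175), Rivera→Lot A ($118), Novak→Lot E ($176), total $578.
VCG payment = (others' best without Ghosh) − (others' welfare with Ghosh) = 578 − 552 = $26.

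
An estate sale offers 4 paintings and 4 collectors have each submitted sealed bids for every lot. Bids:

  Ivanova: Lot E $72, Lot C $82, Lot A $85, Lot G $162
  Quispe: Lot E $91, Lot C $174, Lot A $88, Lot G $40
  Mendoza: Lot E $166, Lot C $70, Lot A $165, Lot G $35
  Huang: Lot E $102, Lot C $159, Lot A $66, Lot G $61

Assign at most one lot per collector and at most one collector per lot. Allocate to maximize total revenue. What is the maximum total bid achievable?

Optimal: Ivanova→Lot G ($162), Quispe→Lot C ($174), Mendoza→Lot A ($165), Huang→Lot E ($102) — total 162+174+165+102 = $603.
Max-entry greedy (repeatedly take the single best remaining cell) gives $568, worse by 35.
Swapping Ivanova↔Mendoza (Ivanova→Lot A $85, Mendoza→Lot G $35) loses 207.
Checked against all permutations: $603 is optimal.

Max total: $603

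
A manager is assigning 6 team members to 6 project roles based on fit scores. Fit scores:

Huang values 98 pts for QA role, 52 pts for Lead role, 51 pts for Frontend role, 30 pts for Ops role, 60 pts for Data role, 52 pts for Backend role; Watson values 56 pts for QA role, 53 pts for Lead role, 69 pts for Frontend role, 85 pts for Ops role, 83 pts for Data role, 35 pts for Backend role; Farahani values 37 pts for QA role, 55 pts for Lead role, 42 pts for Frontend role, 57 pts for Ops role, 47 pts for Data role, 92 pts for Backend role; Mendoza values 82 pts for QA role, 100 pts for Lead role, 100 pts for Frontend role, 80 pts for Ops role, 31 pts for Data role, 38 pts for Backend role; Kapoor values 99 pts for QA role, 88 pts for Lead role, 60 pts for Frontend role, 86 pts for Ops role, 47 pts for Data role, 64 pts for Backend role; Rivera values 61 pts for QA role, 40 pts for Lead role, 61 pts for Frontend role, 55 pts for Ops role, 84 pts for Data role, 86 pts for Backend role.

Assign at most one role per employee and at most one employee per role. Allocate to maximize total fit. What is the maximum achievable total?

Optimal: Huang→QA role (98 pts), Watson→Ops role (85 pts), Farahani→Backend role (92 pts), Mendoza→Frontend role (100 pts), Kapoor→Lead role (88 pts), Rivera→Data role (84 pts) — total 98+85+92+100+88+84 = 547 pts.
Swapping Huang↔Kapoor (Huang→Lead role 52 pts, Kapoor→QA role 99 pts) loses 35.

Maximum total: 547 pts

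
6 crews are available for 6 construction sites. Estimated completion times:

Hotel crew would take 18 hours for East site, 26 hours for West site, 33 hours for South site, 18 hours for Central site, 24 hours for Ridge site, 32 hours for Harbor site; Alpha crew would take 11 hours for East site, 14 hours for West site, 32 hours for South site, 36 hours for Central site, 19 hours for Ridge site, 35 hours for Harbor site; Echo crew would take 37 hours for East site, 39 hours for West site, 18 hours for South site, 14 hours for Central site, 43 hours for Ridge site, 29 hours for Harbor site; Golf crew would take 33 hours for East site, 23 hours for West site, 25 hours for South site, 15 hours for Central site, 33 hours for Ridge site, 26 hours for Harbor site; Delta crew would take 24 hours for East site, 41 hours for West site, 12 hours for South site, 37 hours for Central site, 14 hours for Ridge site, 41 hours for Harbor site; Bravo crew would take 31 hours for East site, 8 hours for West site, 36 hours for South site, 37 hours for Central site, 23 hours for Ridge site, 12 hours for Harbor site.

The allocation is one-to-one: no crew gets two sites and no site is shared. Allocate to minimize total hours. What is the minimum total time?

Optimal: Hotel crew→East site (18 hours), Alpha crew→West site (14 hours), Echo crew→South site (18 hours), Golf crew→Central site (15 hours), Delta crew→Ridge site (14 hours), Bravo crew→Harbor site (12 hours) — total 18+14+18+15+14+12 = 91 hours.
Min-entry greedy (repeatedly take the single cheapest remaining cell) gives 95 hours, worse by 4.
Next-best assignment: Hotel crew→Central site, Alpha crew→East site, Echo crew→South site, Golf crew→Harbor site, Delta crew→Ridge site, Bravo crew→West site = 95 hours.
No other one-to-one assignment undercuts 91 hours.

Minimum total: 91 hours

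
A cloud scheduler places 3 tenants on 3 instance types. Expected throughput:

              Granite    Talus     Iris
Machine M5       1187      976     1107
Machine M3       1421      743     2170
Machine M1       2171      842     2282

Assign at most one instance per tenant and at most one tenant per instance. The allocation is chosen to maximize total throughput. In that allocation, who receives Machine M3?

Iris receives Machine M3.

This is the linear assignment problem.
Optimal: Granite→Machine M1 (2171 ops/s), Talus→Machine M5 (976 ops/s), Iris→Machine M3 (2170 ops/s) — total 2171+976+2170 = 5317 ops/s.
Column-greedy (each instance in turn goes to its best remaining tenant) gives 4199 ops/s, worse by 1118.
Iris's own top instance is Machine M1 (2282 ops/s), but forcing Iris→Machine M1 and reassigning the rest optimally gives only 4679 ops/s — worse by 638.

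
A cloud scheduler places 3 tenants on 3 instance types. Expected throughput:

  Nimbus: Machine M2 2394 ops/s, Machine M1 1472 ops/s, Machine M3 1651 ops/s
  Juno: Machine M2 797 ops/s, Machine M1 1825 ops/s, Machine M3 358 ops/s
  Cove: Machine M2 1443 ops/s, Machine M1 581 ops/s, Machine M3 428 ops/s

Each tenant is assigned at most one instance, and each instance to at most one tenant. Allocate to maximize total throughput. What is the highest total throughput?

Treat this as an assignment problem: match each tenant to one instance.
Optimal: Nimbus→Machine M3 (1651 ops/s), Juno→Machine M1 (1825 ops/s), Cove→Machine M2 (1443 ops/s) — total 1651+1825+1443 = 4919 ops/s.
Max-entry greedy (repeatedly take the single best remaining cell) gives 4647 ops/s, worse by 272.
Next-best assignment: Nimbus→Machine M2, Juno→Machine M1, Cove→Machine M3 = 4647 ops/s.

Maximum total: 4919 ops/s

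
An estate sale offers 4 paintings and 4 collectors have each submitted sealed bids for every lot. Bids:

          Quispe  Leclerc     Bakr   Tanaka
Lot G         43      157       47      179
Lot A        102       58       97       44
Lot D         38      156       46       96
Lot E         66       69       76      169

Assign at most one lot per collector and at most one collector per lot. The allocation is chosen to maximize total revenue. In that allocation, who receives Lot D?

Treat this as an assignment problem: match each collector to one lot.
Optimal: Quispe→Lot A ($102), Leclerc→Lot D ($156), Bakr→Lot E ($76), Tanaka→Lot G ($179) — total 102+156+76+179 = $513.
Row-greedy (each collector in turn takes its best remaining lot) gives $431, worse by 82.
Checked against all permutations: $513 is optimal.
Leclerc's own top lot is Lot G ($157), but forcing Leclerc→Lot G and reassigning the rest optimally gives only $474 — worse by 39.

Leclerc receives Lot D.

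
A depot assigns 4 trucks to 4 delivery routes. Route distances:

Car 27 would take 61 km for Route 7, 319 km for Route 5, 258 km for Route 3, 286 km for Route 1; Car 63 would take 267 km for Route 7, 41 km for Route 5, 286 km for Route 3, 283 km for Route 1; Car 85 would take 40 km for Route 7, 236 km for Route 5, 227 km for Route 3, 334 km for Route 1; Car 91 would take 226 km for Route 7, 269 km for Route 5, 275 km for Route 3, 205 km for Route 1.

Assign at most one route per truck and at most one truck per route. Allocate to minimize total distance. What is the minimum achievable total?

Minimum total: 534 km

Optimal: Car 27→Route 7 (61 km), Car 63→Route 5 (41 km), Car 85→Route 3 (227 km), Car 91→Route 1 (205 km) — total 61+41+227+205 = 534 km.
Column-greedy (each route in turn goes to its cheapest remaining truck) gives 544 km, worse by 10.
Next-best assignment: Car 27→Route 3, Car 63→Route 5, Car 85→Route 7, Car 91→Route 1 = 544 km.
Swapping Car 27↔Car 85 (Car 27→Route 3 258 km, Car 85→Route 7 40 km) adds 10.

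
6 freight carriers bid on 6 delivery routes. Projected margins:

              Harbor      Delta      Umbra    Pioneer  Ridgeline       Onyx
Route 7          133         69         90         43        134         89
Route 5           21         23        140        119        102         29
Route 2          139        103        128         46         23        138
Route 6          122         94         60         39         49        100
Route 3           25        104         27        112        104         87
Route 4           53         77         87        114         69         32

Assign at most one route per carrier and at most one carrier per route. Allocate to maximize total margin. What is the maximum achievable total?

Maximum total: $752k

Optimal: Harbor→Route 6 ($122k), Delta→Route 3 ($104k), Umbra→Route 5 ($140k), Pioneer→Route 4 ($114k), Ridgeline→Route 7 ($134k), Onyx→Route 2 ($138k) — total 122+104+140+114+134+138 = $752k.
Max-entry greedy (repeatedly take the single best remaining cell) gives $731k, worse by 21.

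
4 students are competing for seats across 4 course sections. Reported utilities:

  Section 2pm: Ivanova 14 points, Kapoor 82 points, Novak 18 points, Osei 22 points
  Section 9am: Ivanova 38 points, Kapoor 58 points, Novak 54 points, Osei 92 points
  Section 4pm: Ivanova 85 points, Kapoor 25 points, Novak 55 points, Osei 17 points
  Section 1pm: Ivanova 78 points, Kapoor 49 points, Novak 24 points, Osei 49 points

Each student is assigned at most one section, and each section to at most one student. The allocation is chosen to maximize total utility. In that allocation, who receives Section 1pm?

Optimal: Ivanova→Section 1pm (78 points), Kapoor→Section 2pm (82 points), Novak→Section 4pm (55 points), Osei→Section 9am (92 points) — total 78+82+55+92 = 307 points.
Row-greedy (each student in turn takes its best remaining section) gives 270 points, worse by 37.
Swapping Kapoor↔Novak (Kapoor→Section 4pm 25 points, Novak→Section 2pm 18 points) loses 94.
Ivanova's own top section is Section 4pm (85 points), but forcing Ivanova→Section 4pm and reassigning the rest optimally gives only 283 points — worse by 24.

Ivanova receives Section 1pm.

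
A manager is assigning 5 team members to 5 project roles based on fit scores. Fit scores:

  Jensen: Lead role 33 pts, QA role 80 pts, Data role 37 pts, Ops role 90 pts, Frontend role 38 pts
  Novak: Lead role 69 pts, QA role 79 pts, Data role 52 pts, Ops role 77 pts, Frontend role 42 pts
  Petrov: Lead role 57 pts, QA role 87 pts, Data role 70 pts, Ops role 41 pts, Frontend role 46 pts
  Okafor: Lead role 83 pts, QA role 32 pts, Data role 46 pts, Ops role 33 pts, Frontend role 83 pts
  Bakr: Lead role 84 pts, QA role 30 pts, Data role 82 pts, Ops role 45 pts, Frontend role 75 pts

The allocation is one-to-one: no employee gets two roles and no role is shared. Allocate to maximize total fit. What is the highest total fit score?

Optimal: Jensen→Ops role (90 pts), Novak→Lead role (69 pts), Petrov→QA role (87 pts), Okafor→Frontend role (83 pts), Bakr→Data role (82 pts) — total 90+69+87+83+82 = 411 pts.
Next-best assignment: Jensen→Ops role, Novak→QA role, Petrov→Data role, Okafor→Frontend role, Bakr→Lead role = 406 pts.
Swapping Novak↔Okafor (Novak→Frontend role 42 pts, Okafor→Lead role 83 pts) loses 27.
Every other assignment is strictly worse.

Maximum total: 411 pts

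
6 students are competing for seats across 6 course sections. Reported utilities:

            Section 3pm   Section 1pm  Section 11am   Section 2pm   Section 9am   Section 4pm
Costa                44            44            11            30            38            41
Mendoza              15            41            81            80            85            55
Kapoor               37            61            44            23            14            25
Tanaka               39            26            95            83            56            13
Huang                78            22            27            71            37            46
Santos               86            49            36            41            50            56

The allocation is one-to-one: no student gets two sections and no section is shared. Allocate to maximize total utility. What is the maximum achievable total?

Optimal: Costa→Section 4pm (41 points), Mendoza→Section 9am (85 points), Kapoor→Section 1pm (61 points), Tanaka→Section 11am (95 points), Huang→Section 2pm (71 points), Santos→Section 3pm (86 points) — total 41+85+61+95+71+86 = 439 points.
Row-greedy (each student in turn takes its best remaining section) gives 412 points, worse by 27.

Maximum total: 439 points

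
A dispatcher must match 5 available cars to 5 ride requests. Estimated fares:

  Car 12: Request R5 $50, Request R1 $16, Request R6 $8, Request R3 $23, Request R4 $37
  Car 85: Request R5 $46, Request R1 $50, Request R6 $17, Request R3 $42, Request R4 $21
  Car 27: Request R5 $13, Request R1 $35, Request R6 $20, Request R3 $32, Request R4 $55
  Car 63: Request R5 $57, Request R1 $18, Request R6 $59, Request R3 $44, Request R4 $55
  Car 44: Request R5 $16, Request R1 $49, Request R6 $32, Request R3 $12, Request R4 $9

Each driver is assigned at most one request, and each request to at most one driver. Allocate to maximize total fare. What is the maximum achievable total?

Maximum total: $255

Optimal: Car 12→Request R5 ($50), Car 85→Request R3 ($42), Car 27→Request R4 ($55), Car 63→Request R6 ($59), Car 44→Request R1 ($49) — total 50+42+55+59+49 = $255.
Max-entry greedy (repeatedly take the single best remaining cell) gives $226, worse by 29.
Swapping Car 27↔Car 63 (Car 27→Request R6 $20, Car 63→Request R4 $55) loses 39.
Every other assignment is strictly worse.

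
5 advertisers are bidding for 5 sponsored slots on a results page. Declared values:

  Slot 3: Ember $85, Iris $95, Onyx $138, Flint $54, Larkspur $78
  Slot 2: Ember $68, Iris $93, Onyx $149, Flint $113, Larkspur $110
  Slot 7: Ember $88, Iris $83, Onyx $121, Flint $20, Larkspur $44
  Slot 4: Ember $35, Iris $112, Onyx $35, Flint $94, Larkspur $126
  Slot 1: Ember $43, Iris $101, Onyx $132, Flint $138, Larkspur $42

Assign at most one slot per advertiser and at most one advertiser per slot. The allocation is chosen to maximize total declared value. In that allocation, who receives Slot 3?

Iris receives Slot 3.

This is a one-to-one assignment (maximum-weight bipartite matching).
Optimal: Ember→Slot 7 ($88), Iris→Slot 3 ($95), Onyx→Slot 2 ($149), Flint→Slot 1 ($138), Larkspur→Slot 4 ($126) — total 88+95+149+138+126 = $596.
Column-greedy (each slot in turn goes to its best remaining advertiser) gives $566, worse by 30.
Swapping Onyx↔Ember (Onyx→Slot 7 $121, Ember→Slot 2 $68) loses 48.
Every other assignment is strictly worse.
Iris's own top slot is Slot 4 ($112), but forcing Iris→Slot 4 and reassigning the rest optimally gives only $586 — worse by 10.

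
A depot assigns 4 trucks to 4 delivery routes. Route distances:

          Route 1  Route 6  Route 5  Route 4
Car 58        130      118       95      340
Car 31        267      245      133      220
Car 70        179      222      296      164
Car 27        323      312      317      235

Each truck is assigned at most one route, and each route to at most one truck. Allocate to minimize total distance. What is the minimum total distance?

Optimal: Car 58→Route 6 (118 km), Car 31→Route 5 (133 km), Car 70→Route 1 (179 km), Car 27→Route 4 (235 km) — total 118+133+179+235 = 665 km.
Column-greedy (each route in turn goes to its cheapest remaining truck) gives 720 km, worse by 55.
Next-best assignment: Car 58→Route 1, Car 31→Route 5, Car 70→Route 6, Car 27→Route 4 = 720 km.

Min total: 665 km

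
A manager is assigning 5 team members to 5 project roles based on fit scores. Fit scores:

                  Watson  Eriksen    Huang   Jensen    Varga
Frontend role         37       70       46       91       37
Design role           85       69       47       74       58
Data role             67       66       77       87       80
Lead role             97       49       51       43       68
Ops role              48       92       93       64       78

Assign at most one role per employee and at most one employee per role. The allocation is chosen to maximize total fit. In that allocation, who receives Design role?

Eriksen receives Design role.

Optimal: Watson→Lead role (97 pts), Eriksen→Design role (69 pts), Huang→Ops role (93 pts), Jensen→Frontend role (91 pts), Varga→Data role (80 pts) — total 97+69+93+91+80 = 430 pts.
Row-greedy (each employee in turn takes its best remaining role) gives 415 pts, worse by 15.
Swapping Jensen↔Watson (Jensen→Lead role 43 pts, Watson→Frontend role 37 pts) loses 108.
Eriksen's own top role is Ops role (92 pts), but forcing Eriksen→Ops role and reassigning the rest optimally gives only 415 pts — worse by 15.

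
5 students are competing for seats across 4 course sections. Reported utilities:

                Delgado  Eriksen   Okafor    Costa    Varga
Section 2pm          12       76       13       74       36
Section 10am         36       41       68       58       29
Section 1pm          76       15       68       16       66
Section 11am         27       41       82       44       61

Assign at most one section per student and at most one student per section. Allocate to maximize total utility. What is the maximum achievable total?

Maximum total: 292 points

Optimal: Eriksen→Section 2pm (76 points), Costa→Section 10am (58 points), Delgado→Section 1pm (76 points), Okafor→Section 11am (82 points) — total 76+58+76+82 = 292 points.
Column-greedy (each section in turn goes to its best remaining student) gives 281 points, worse by 11.
Next-best assignment: Eriksen→Section 2pm, Costa→Section 10am, Varga→Section 1pm, Okafor→Section 11am = 282 points.
Swapping Okafor↔Costa (Okafor→Section 10am 68 points, Costa→Section 11am 44 points) loses 28.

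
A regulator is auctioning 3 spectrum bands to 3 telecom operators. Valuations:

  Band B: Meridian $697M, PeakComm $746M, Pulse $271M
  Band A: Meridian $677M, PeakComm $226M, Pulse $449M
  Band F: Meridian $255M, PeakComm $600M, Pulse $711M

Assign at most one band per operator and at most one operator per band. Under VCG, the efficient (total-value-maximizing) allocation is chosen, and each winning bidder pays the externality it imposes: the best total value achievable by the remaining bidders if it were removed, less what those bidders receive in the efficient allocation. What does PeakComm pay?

PeakComm pays $20M.

Efficient allocation: Meridian→Band A ($677M), PeakComm→Band B ($746M), Pulse→Band F ($711M); total welfare W = $2134M.
PeakComm receives Band B at value $746M, so the others get W − 746 = $1388M.
Without PeakComm: best allocation of the remaining 2 bidders over all 3 bands is Meridian→Band B ($697M), Pulse→Band F ($711M), total $1408M.
VCG payment = (others' best without PeakComm) − (others' welfare with PeakComm) = 1408 − 1388 = $20M.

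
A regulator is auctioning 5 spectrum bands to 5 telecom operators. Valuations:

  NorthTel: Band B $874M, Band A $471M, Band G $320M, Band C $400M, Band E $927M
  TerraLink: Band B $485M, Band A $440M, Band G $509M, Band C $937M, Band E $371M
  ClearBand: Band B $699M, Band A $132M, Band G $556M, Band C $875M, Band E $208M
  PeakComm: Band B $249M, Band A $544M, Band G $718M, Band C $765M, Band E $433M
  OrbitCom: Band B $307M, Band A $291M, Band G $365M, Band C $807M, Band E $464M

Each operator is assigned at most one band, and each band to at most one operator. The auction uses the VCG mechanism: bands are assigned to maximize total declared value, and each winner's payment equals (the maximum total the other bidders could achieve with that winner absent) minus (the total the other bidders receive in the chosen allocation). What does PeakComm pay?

PeakComm pays $69M.

Efficient allocation: NorthTel→Band E ($927M), TerraLink→Band A ($440M), ClearBand→Band B ($699M), PeakComm→Band G ($718M), OrbitCom→Band C ($807M); total welfare W = $3591M.
PeakComm receives Band G at value $718M, so the others get W − 718 = $2873M.
Without PeakComm: best allocation of the remaining 4 bidders over all 5 bands is NorthTel→Band E ($927M), TerraLink→Band G ($509M), ClearBand→Band B ($699M), OrbitCom→Band C ($807M), total $2942M.
VCG payment = (others' best without PeakComm) − (others' welfare with PeakComm) = 2942 − 2873 = $69M.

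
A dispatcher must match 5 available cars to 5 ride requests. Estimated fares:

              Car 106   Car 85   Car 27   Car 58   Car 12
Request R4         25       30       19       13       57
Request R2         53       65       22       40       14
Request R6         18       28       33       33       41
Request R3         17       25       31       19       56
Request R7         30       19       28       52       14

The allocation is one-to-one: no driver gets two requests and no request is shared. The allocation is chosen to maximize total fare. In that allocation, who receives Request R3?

This is the linear assignment problem.
Optimal: Car 106→Request R4 ($25), Car 85→Request R2 ($65), Car 27→Request R6 ($33), Car 58→Request R7 ($52), Car 12→Request R3 ($56) — total 25+65+33+52+56 = $231.
Column-greedy (each request in turn goes to its best remaining driver) gives $204, worse by 27.
Next-best assignment: Car 106→Request R2, Car 85→Request R4, Car 27→Request R6, Car 58→Request R7, Car 12→Request R3 = $224.
Swapping Car 58↔Car 27 (Car 58→Request R6 $33, Car 27→Request R7 $28) loses 24.
Car 12's own top request is Request R4 ($57), but forcing Car 12→Request R4 and reassigning the rest optimally gives only $224 — worse by 7.

Car 12 receives Request R3.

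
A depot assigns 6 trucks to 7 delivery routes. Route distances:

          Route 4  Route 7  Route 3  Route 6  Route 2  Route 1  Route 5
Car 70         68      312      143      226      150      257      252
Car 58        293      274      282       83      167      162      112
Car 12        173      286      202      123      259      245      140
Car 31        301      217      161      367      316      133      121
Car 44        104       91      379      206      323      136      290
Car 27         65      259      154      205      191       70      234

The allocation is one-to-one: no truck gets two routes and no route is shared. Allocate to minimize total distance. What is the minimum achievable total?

Optimal: Car 70→Route 4 (68 km), Car 58→Route 6 (83 km), Car 12→Route 5 (140 km), Car 31→Route 3 (161 km), Car 44→Route 7 (91 km), Car 27→Route 1 (70 km) — total 68+83+140+161+91+70 = 613 km.
Column-greedy (each route in turn goes to its cheapest remaining truck) gives 774 km, worse by 161.
Swapping Car 44↔Car 70 (Car 44→Route 4 104 km, Car 70→Route 7 312 km) adds 257.
No other one-to-one assignment undercuts 613 km.

Minimum total: 613 km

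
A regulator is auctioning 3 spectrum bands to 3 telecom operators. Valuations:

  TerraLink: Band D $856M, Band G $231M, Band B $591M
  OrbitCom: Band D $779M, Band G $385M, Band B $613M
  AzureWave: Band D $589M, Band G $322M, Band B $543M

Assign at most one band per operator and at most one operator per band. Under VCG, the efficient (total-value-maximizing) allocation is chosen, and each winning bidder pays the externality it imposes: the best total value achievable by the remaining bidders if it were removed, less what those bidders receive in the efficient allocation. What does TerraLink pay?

Efficient allocation: TerraLink→Band D ($856M), OrbitCom→Band B ($613M), AzureWave→Band G ($322M); total welfare W = $1791M.
TerraLink receives Band D at value $856M, so the others get W − 856 = $935M.
Without TerraLink: best allocation of the remaining 2 bidders over all 3 bands is OrbitCom→Band D ($779M), AzureWave→Band B ($543M), total $1322M.
VCG payment = (others' best without TerraLink) − (others' welfare with TerraLink) = 1322 − 935 = $387M.

TerraLink pays $387M.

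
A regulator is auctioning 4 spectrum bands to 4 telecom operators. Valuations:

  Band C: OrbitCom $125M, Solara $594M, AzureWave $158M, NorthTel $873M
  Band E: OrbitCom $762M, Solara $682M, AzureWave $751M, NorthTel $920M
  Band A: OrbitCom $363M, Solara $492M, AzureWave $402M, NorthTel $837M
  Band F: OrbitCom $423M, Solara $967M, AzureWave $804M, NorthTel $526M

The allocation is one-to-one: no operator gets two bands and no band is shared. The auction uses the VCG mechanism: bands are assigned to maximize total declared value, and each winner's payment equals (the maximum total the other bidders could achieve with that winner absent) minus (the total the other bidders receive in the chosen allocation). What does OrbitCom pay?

OrbitCom pays $349M.

Efficient allocation: OrbitCom→Band E ($762M), Solara→Band F ($967M), AzureWave→Band A ($402M), NorthTel→Band C ($873M); total welfare W = $3004M.
OrbitCom receives Band E at value $762M, so the others get W − 762 = $2242M.
Without OrbitCom: best allocation of the remaining 3 bidders over all 4 bands is Solara→Band F ($967M), AzureWave→Band E ($751M), NorthTel→Band C ($873M), total $2591M.
VCG payment = (others' best without OrbitCom) − (others' welfare with OrbitCom) = 2591 − 2242 = $349M.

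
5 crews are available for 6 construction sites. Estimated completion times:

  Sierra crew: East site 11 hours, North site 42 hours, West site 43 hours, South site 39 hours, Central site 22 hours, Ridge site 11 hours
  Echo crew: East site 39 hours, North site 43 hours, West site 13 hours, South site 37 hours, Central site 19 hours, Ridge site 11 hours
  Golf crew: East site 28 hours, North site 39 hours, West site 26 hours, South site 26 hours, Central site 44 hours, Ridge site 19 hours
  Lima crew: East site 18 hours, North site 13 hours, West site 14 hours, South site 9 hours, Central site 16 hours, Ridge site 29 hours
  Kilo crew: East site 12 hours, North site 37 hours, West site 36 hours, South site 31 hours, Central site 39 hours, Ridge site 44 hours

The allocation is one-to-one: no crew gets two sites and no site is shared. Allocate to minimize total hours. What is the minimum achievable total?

Optimal: Sierra crew→Central site (22 hours), Echo crew→West site (13 hours), Golf crew→Ridge site (19 hours), Lima crew→South site (9 hours), Kilo crew→East site (12 hours) — total 22+13+19+9+12 = 75 hours.
Column-greedy (each site in turn goes to its cheapest remaining crew) gives 102 hours, worse by 27.
Swapping Golf crew↔Kilo crew (Golf crew→East site 28 hours, Kilo crew→Ridge site 44 hours) adds 41.
No other one-to-one assignment undercuts 75 hours.

Min total: 75 hours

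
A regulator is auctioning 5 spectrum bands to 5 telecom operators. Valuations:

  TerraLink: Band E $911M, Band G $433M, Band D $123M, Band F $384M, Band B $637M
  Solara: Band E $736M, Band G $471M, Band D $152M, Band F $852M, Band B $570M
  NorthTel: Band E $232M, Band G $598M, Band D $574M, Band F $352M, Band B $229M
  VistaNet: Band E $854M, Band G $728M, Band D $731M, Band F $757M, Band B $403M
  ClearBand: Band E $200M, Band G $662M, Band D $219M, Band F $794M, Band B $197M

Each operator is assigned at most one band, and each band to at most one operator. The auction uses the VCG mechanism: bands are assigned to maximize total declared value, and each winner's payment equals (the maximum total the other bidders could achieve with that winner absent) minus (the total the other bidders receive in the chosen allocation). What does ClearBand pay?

Efficient allocation: TerraLink→Band E ($911M), Solara→Band B ($570M), NorthTel→Band G ($598M), VistaNet→Band D ($731M), ClearBand→Band F ($794M); total welfare W = $3604M.
ClearBand receives Band F at value $794M, so the others get W − 794 = $2810M.
Without ClearBand: best allocation of the remaining 4 bidders over all 5 bands is TerraLink→Band E ($911M), Solara→Band F ($852M), NorthTel→Band G ($598M), VistaNet→Band D ($731M), total $3092M.
VCG payment = (others' best without ClearBand) − (others' welfare with ClearBand) = 3092 − 2810 = $282M.

ClearBand pays $282M.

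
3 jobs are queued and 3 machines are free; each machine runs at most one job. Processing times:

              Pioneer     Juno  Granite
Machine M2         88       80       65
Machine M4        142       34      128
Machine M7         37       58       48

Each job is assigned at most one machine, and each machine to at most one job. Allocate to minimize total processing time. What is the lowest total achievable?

Optimal: Pioneer→Machine M7 (37 min), Juno→Machine M4 (34 min), Granite→Machine M2 (65 min) — total 37+34+65 = 136 min.
Swapping Pioneer↔Juno (Pioneer→Machine M4 142 min, Juno→Machine M7 58 min) adds 129.

Minimum total: 136 min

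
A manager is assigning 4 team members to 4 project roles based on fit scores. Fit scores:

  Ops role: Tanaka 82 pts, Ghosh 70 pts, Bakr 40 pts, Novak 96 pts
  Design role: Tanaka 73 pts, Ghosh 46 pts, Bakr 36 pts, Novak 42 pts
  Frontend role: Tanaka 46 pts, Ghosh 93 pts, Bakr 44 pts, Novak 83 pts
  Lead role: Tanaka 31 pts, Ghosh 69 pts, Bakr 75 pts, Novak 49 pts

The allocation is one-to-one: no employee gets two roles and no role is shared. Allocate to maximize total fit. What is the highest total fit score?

Optimal: Tanaka→Design role (73 pts), Ghosh→Frontend role (93 pts), Bakr→Lead role (75 pts), Novak→Ops role (96 pts) — total 73+93+75+96 = 337 pts.
Row-greedy (each employee in turn takes its best remaining role) gives 292 pts, worse by 45.
Every other assignment is strictly worse.

Max total: 337 pts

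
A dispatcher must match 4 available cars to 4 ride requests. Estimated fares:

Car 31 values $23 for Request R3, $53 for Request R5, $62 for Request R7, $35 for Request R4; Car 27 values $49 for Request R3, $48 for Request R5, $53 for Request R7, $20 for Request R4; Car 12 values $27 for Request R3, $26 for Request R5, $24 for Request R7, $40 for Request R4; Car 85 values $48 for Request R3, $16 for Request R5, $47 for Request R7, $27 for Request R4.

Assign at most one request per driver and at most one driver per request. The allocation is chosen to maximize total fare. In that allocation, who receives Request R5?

Car 27 receives Request R5.

Treat this as an assignment problem: match each driver to one request.
Optimal: Car 31→Request R7 ($62), Car 27→Request R5 ($48), Car 12→Request R4 ($40), Car 85→Request R3 ($48) — total 62+48+40+48 = $198.
Next-best assignment: Car 31→Request R5, Car 27→Request R7, Car 12→Request R4, Car 85→Request R3 = $194.
Car 27's own top request is Request R7 ($53), but forcing Car 27→Request R7 and reassigning the rest optimally gives only $194 — worse by 4.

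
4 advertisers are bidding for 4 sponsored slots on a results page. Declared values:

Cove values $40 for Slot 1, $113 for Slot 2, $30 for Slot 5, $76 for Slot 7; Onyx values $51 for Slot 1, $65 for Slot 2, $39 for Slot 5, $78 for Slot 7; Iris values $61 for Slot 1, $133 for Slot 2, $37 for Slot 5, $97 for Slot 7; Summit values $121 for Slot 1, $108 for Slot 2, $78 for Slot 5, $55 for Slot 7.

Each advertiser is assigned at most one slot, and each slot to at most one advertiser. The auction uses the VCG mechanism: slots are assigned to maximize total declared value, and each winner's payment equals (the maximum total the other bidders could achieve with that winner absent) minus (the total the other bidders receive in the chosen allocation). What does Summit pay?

Efficient allocation: Cove→Slot 2 ($113), Onyx→Slot 5 ($39), Iris→Slot 7 ($97), Summit→Slot 1 ($121); total welfare W = $370.
Summit receives Slot 1 at value $121, so the others get W − 121 = $249.
Without Summit: best allocation of the remaining 3 bidders over all 4 slots is Cove→Slot 2 ($113), Onyx→Slot 1 ($51), Iris→Slot 7 ($97), total $261.
VCG payment = (others' best without Summit) − (others' welfare with Summit) = 261 − 249 = $12.

Summit pays $12.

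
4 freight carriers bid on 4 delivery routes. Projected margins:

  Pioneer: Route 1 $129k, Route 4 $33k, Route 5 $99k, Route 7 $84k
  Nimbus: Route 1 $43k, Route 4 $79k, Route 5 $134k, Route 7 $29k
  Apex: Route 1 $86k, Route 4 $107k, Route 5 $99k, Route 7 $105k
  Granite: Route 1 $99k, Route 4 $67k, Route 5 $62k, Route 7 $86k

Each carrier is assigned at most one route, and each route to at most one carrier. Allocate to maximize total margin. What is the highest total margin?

Optimal: Pioneer→Route 1 ($129k), Nimbus→Route 5 ($134k), Apex→Route 4 ($107k), Granite→Route 7 ($86k) — total 129+134+107+86 = $456k.

Maximum total: $456k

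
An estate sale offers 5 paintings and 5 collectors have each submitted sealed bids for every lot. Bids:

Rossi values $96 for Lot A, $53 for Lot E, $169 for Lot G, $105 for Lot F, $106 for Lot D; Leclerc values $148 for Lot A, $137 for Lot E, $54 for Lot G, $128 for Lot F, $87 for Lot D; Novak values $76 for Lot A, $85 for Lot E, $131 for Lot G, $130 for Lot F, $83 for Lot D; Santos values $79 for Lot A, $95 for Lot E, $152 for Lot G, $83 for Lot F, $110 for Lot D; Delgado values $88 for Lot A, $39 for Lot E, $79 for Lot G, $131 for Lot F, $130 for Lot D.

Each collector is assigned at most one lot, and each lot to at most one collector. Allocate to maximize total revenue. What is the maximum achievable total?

This is a one-to-one assignment (maximum-weight bipartite matching).
Optimal: Rossi→Lot G ($169), Leclerc→Lot A ($148), Novak→Lot F ($130), Santos→Lot E ($95), Delgado→Lot D ($130) — total 169+148+130+95+130 = $672.
Swapping Delgado↔Rossi (Delgado→Lot G $79, Rossi→Lot D $106) loses 114.

Maximum total: $672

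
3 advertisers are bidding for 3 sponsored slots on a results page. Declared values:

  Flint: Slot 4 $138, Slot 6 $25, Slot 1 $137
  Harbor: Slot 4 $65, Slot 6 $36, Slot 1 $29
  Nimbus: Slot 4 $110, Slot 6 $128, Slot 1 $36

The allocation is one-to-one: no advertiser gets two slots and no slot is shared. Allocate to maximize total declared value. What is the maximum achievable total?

Max total: $330

Treat this as an assignment problem: match each advertiser to one slot.
Optimal: Flint→Slot 1 ($137), Harbor→Slot 4 ($65), Nimbus→Slot 6 ($128) — total 137+65+128 = $330.
Max-entry greedy (repeatedly take the single best remaining cell) gives $295, worse by 35.
Next-best assignment: Flint→Slot 4, Harbor→Slot 1, Nimbus→Slot 6 = $295.
Checked against all permutations: $330 is optimal.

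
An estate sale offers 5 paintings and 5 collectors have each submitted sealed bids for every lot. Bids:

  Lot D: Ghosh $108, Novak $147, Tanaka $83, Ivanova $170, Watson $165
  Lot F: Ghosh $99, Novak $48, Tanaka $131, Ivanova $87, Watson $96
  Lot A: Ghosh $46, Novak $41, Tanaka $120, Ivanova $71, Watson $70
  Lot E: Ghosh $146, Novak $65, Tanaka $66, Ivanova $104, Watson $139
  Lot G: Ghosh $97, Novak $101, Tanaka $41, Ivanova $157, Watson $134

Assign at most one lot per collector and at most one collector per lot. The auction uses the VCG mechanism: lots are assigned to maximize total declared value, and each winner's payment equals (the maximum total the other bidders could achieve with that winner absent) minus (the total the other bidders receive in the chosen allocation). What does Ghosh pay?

Ghosh pays $54.

Efficient allocation: Ghosh→Lot E ($146), Novak→Lot D ($147), Tanaka→Lot A ($120), Ivanova→Lot G ($157), Watson→Lot F ($96); total welfare W = $666.
Ghosh receives Lot E at value $146, so the others get W − 146 = $520.
Without Ghosh: best allocation of the remaining 4 bidders over all 5 lots is Novak→Lot D ($147), Tanaka→Lot F ($131), Ivanova→Lot G ($157), Watson→Lot E ($139), total $574.
VCG payment = (others' best without Ghosh) − (others' welfare with Ghosh) = 574 − 520 = $54.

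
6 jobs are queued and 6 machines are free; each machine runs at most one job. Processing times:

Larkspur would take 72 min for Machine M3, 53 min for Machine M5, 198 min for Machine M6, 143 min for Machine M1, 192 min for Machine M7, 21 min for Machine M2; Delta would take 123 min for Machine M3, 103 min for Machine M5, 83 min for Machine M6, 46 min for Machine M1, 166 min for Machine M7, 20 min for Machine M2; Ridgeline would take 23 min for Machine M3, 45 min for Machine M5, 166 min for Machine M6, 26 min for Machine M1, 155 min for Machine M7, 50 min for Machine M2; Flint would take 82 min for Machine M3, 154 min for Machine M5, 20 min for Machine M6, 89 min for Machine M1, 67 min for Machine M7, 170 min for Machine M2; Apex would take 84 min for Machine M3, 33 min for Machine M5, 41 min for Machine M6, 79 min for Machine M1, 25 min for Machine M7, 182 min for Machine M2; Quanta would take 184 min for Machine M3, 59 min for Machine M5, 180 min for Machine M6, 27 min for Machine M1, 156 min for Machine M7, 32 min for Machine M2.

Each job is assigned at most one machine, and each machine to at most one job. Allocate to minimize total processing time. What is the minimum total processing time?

This is the linear assignment problem.
Optimal: Larkspur→Machine M5 (53 min), Delta→Machine M2 (20 min), Ridgeline→Machine M3 (23 min), Flint→Machine M6 (20 min), Apex→Machine M7 (25 min), Quanta→Machine M1 (27 min) — total 53+20+23+20+25+27 = 168 min.
Row-greedy (each job in turn takes its cheapest remaining machine) gives 194 min, worse by 26.
No other one-to-one assignment undercuts 168 min.

Min total: 168 min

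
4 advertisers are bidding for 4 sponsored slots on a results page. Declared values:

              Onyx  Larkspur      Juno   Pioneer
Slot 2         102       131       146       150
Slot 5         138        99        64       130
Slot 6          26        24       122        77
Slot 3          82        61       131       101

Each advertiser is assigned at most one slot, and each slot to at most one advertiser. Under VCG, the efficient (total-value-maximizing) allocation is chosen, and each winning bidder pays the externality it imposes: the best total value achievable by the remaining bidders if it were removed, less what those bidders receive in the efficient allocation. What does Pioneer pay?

Efficient allocation: Onyx→Slot 5 ($138), Larkspur→Slot 2 ($131), Juno→Slot 6 ($122), Pioneer→Slot 3 ($101); total welfare W = $492.
Pioneer receives Slot 3 at value $101, so the others get W − 101 = $391.
Without Pioneer: best allocation of the remaining 3 bidders over all 4 slots is Onyx→Slot 5 ($138), Larkspur→Slot 2 ($131), Juno→Slot 3 ($131), total $400.
VCG payment = (others' best without Pioneer) − (others' welfare with Pioneer) = 400 − 391 = $9.

Pioneer pays $9.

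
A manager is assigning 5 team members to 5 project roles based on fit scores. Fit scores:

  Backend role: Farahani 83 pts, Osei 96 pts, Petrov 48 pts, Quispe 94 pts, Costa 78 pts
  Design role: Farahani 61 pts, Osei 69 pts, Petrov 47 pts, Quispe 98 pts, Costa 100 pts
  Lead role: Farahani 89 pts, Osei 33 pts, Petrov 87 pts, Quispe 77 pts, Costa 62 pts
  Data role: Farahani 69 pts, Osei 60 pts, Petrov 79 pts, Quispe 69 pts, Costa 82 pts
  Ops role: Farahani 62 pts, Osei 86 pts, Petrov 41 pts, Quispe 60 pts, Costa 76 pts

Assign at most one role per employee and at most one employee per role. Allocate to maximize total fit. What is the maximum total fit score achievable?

Optimal: Farahani→Lead role (89 pts), Osei→Ops role (86 pts), Petrov→Data role (79 pts), Quispe→Backend role (94 pts), Costa→Design role (100 pts) — total 89+86+79+94+100 = 448 pts.
Row-greedy (each employee in turn takes its best remaining role) gives 438 pts, worse by 10.
Every other assignment is strictly worse.

Max total: 448 pts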